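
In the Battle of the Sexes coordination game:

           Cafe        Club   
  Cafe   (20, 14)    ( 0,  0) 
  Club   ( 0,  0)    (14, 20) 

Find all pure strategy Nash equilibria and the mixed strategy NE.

Pure NE: (Cafe, Cafe) and (Club, Club); Mixed NE: p = 0.5882, q = 0.4118

Work:
Check pure NE:
(Cafe, Cafe): (20, 14) - no unilateral deviation beneficial
(Club, Club): (14, 20) - no unilateral deviation beneficial
Mixed NE: P1 plays Cafe with p = 0.5882, P2 plays Cafe with q = 0.4118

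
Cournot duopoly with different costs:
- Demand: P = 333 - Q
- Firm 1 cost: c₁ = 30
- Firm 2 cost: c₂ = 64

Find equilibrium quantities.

q₁* = 112.33, q₂* = 78.33

Work:
Reaction: q₁ = (333 - 30 - q₂)/2
Reaction: q₂ = (333 - 64 - q₁)/2
Solve simultaneously:
q₁* = (333 - 2×30 + 64)/3 = 112.33
q₂* = (333 - 2×64 + 30)/3 = 78.33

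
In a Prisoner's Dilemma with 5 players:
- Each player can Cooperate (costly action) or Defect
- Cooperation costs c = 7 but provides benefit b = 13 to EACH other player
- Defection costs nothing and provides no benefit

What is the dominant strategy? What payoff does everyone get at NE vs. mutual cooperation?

Dominant: Defect; NE payoff = 0; Coop payoff = 45

Work:
Defect dominates (saves cost c = 7, benefit to others is external)
NE: All defect → everyone gets 0
If all cooperate: each receives (4)×13 - 7 = 45
Social dilemma: 45 > 0 but NE gives 0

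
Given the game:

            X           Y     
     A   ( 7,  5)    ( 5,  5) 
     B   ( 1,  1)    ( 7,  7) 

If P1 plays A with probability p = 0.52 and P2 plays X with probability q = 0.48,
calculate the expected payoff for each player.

E[P1] = 5.0768, E[P2] = 4.5776

Work:
E[P1] = p·q·π₁(A,X) + p·(1-q)·π₁(A,Y) + (1-p)·q·π₁(B,X) + (1-p)·(1-q)·π₁(B,Y)
= 0.52·0.48·7 + 0.52·0.52·5 + 0.48·0.48·1 + 0.48·0.52·7
= 5.0768

E[P2] = 4.5776 (similar calculation)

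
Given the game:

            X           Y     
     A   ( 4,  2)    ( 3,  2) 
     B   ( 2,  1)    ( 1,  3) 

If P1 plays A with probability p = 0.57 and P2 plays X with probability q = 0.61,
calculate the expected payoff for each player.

E[P1] = 2.75, E[P2] = 1.9054

Work:
E[P1] = p·q·π₁(A,X) + p·(1-q)·π₁(A,Y) + (1-p)·q·π₁(B,X) + (1-p)·(1-q)·π₁(B,Y)
= 0.57·0.61·4 + 0.57·0.39·3 + 0.43·0.61·2 + 0.43·0.39·1
= 2.75

E[P2] = 1.9054 (similar calculation)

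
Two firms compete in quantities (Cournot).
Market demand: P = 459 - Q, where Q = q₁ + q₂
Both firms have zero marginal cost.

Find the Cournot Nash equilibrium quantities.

q₁* = q₂* = 153.0; P* = 153.0

Work:
Profit: π_i = P·q_i = (a - q_i - q_j)·q_i
FOC: ∂π_i/∂q_i = a - 2q_i - q_j = 0
Reaction function: q_i = (459 - q_j)/2
Symmetry: q* = 459/3 = 153.0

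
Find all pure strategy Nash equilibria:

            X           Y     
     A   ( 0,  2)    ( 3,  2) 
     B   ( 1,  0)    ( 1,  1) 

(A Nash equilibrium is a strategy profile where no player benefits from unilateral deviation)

Nash equilibrium: (A, Y)

Work:
Best responses:
  P1 vs X: payoffs [0, 1] → best response B (payoff 1)
  P1 vs Y: payoffs [3, 1] → best response A (payoff 3)
  P2 vs A: payoffs [2, 2] → best response X/Y (payoff 2)
  P2 vs B: payoffs [0, 1] → best response Y (payoff 1)
Mutual best responses: (A,Y) → Nash equilibria.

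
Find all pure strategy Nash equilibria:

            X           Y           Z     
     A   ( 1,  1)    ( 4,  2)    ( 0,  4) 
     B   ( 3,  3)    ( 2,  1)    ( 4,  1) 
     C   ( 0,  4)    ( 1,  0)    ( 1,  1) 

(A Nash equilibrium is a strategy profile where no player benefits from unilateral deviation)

Nash equilibrium: (B, X)

Work:
Best responses:
  P1 vs X: payoffs [1, 3, 0] → best response B (payoff 3)
  P1 vs Y: payoffs [4, 2, 1] → best response A (payoff 4)
  P1 vs Z: payoffs [0, 4, 1] → best response B (payoff 4)
  P2 vs A: payoffs [1, 2, 4] → best response Z (payoff 4)
  P2 vs B: payoffs [3, 1, 1] → best response X (payoff 3)
  P2 vs C: payoffs [4, 0, 1] → best response X (payoff 4)
Mutual best responses: (B,X) → Nash equilibria.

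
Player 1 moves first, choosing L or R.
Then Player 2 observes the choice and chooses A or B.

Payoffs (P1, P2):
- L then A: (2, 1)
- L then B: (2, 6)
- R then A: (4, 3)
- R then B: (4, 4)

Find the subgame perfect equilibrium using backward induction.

P1 plays R, P2 plays B after L and B after R; Payoff (4, 4)

Work:
Backward induction:
After L: P2 chooses B → P1 gets 2
After R: P2 chooses B → P1 gets 4
P1 chooses R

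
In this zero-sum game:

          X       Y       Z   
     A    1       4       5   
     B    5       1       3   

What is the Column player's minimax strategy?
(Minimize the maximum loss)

Column should play Y, value = 4

Work:
Column player minimizes Row's maximum payoff:
Column X: max payoff to Row = 5
Column Y: max payoff to Row = 4
Column Z: max payoff to Row = 5
Minimum is 4, achieved by column Y.
Minimax strategy: Y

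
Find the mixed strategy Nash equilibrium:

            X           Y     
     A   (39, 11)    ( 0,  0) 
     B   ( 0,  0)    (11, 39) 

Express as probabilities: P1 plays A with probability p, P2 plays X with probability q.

p = 0.78, q = 0.22

Work:
Find probabilities that make opponent indifferent:
P2 chooses q to make P1 indifferent between A and B
P1 chooses p to make P2 indifferent between X and Y
Mixed NE: P1 plays (A: 0.78, B: 0.22), P2 plays (X: 0.22, Y: 0.78)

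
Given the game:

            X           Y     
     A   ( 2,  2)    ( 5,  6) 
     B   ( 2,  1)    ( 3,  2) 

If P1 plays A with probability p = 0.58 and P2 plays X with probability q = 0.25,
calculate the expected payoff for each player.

E[P1] = 3.62, E[P2] = 3.635

Work:
E[P1] = p·q·π₁(A,X) + p·(1-q)·π₁(A,Y) + (1-p)·q·π₁(B,X) + (1-p)·(1-q)·π₁(B,Y)
= 0.58·0.25·2 + 0.58·0.75·5 + 0.42·0.25·2 + 0.42·0.75·3
= 3.62

E[P2] = 3.635 (similar calculation)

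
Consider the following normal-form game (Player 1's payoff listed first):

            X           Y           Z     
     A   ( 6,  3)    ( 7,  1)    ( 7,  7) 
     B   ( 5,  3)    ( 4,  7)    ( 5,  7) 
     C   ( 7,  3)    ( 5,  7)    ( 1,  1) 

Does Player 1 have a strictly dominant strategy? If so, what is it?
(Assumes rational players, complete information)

No strictly dominant strategy exists for Player 1

Work:
A strategy strictly dominates another if it gives a strictly higher payoff against every opponent action. Compare each pair of P1's strategies column-by-column:
  A vs B: [6 vs 5, 7 vs 4, 7 vs 5] → A strictly dominates B
  A vs C: [6 vs 7, 7 vs 5, 7 vs 1] → A does not strictly dominate C (column X: 6 ≤ 7)
  B vs A: [5 vs 6, 4 vs 7, 5 vs 7] → B does not strictly dominate A (column X: 5 ≤ 6)
  B vs C: [5 vs 7, 4 vs 5, 5 vs 1] → B does not strictly dominate C (column X: 5 ≤ 7)
  C vs A: [7 vs 6, 5 vs 7, 1 vs 7] → C does not strictly dominate A (column Y: 5 ≤ 7)
  C vs B: [7 vs 5, 5 vs 4, 1 vs 5] → C does not strictly dominate B (column Z: 1 ≤ 5)
No single strategy strictly dominates all others → no strictly dominant strategy.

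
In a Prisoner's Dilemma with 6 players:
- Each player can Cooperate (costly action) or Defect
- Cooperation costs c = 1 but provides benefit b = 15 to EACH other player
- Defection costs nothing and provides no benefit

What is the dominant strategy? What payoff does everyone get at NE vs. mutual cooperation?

Dominant: Defect; NE payoff = 0; Coop payoff = 74

Work:
Defect dominates (saves cost c = 1, benefit to others is external)
NE: All defect → everyone gets 0
If all cooperate: each receives (5)×15 - 1 = 74
Social dilemma: 74 > 0 but NE gives 0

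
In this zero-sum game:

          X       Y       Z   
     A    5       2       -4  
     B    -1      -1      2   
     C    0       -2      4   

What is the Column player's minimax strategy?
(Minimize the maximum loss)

Column should play Y, value = 2

Work:
Column player minimizes Row's maximum payoff:
Column X: max payoff to Row = 5
Column Y: max payoff to Row = 2
Column Z: max payoff to Row = 4
Minimum is 2, achieved by column Y.
Minimax strategy: Y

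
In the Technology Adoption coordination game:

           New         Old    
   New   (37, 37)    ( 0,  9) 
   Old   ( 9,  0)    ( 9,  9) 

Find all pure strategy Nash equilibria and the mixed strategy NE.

Pure NE: (New, New) and (Old, Old); Mixed NE: p = 0.2432, q = 0.2432

Work:
Check pure NE:
(New, New): (37, 37) - no unilateral deviation beneficial
(Old, Old): (9, 9) - no unilateral deviation beneficial
Mixed NE: P1 plays New with p = 0.2432, P2 plays New with q = 0.2432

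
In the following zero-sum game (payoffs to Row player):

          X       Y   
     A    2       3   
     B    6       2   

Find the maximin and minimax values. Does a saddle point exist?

Maximin = 2, Minimax = 3, Saddle: False

Work:
Row minimums: [2, 2] → maximin = 2
Column maximums: [6, 3] → minimax = 3
No saddle point (maximin ≠ minimax). Mixed strategy needed.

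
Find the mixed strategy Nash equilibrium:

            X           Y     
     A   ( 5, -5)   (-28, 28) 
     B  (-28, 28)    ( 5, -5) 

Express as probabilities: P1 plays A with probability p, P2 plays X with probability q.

p = 0.5, q = 0.5

Work:
Find probabilities that make opponent indifferent:
P2 chooses q to make P1 indifferent between A and B
P1 chooses p to make P2 indifferent between X and Y
Mixed NE: P1 plays (A: 0.5, B: 0.5), P2 plays (X: 0.5, Y: 0.5)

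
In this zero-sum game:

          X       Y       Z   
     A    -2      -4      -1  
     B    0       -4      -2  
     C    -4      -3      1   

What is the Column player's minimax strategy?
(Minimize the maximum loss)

Column should play Y, value = -3

Work:
Column player minimizes Row's maximum payoff:
Column X: max payoff to Row = 0
Column Y: max payoff to Row = -3
Column Z: max payoff to Row = 1
Minimum is -3, achieved by column Y.
Minimax strategy: Y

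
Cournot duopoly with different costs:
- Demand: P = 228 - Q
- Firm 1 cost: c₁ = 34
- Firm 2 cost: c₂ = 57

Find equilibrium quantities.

q₁* = 72.33, q₂* = 49.33

Work:
Reaction: q₁ = (228 - 34 - q₂)/2
Reaction: q₂ = (228 - 57 - q₁)/2
Solve simultaneously:
q₁* = (228 - 2×34 + 57)/3 = 72.33
q₂* = (228 - 2×57 + 34)/3 = 49.33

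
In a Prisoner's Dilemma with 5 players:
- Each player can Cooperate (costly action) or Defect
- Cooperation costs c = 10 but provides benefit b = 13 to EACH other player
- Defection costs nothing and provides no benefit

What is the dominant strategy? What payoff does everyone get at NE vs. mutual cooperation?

Dominant: Defect; NE payoff = 0; Coop payoff = 42

Work:
Defect dominates (saves cost c = 10, benefit to others is external)
NE: All defect → everyone gets 0
If all cooperate: each receives (4)×13 - 10 = 42
Social dilemma: 42 > 0 but NE gives 0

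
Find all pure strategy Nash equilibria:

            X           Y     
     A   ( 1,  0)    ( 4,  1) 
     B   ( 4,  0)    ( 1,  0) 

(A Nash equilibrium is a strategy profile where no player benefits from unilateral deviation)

Nash equilibrium: (A, Y), (B, X)

Work:
Best responses:
  P1 vs X: payoffs [1, 4] → best response B (payoff 4)
  P1 vs Y: payoffs [4, 1] → best response A (payoff 4)
  P2 vs A: payoffs [0, 1] → best response Y (payoff 1)
  P2 vs B: payoffs [0, 0] → best response X/Y (payoff 0)
Mutual best responses: (A,Y), (B,X) → Nash equilibria.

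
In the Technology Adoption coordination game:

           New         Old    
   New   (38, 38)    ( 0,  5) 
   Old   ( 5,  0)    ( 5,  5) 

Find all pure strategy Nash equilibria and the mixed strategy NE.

Pure NE: (New, New) and (Old, Old); Mixed NE: p = 0.1316, q = 0.1316

Work:
Check pure NE:
(New, New): (38, 38) - no unilateral deviation beneficial
(Old, Old): (5, 5) - no unilateral deviation beneficial
Mixed NE: P1 plays New with p = 0.1316, P2 plays New with q = 0.1316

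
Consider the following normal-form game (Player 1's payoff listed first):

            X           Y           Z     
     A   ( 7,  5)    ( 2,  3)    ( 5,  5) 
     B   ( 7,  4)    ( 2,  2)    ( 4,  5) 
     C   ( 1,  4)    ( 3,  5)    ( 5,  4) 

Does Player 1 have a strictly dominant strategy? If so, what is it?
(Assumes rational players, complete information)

No strictly dominant strategy exists for Player 1

Work:
A strategy strictly dominates another if it gives a strictly higher payoff against every opponent action. Compare each pair of P1's strategies column-by-column:
  A vs B: [7 vs 7, 2 vs 2, 5 vs 4] → A does not strictly dominate B (column X: 7 ≤ 7)
  A vs C: [7 vs 1, 2 vs 3, 5 vs 5] → A does not strictly dominate C (column Y: 2 ≤ 3)
  B vs A: [7 vs 7, 2 vs 2, 4 vs 5] → B does not strictly dominate A (column X: 7 ≤ 7)
  B vs C: [7 vs 1, 2 vs 3, 4 vs 5] → B does not strictly dominate C (column Y: 2 ≤ 3)
  C vs A: [1 vs 7, 3 vs 2, 5 vs 5] → C does not strictly dominate A (column X: 1 ≤ 7)
  C vs B: [1 vs 7, 3 vs 2, 5 vs 4] → C does not strictly dominate B (column X: 1 ≤ 7)
No single strategy strictly dominates all others → no strictly dominant strategy.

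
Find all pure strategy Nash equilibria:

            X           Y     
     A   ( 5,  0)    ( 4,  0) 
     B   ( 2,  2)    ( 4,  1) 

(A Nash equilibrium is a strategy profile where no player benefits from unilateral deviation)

Nash equilibrium: (A, X), (A, Y)

Work:
Best responses:
  P1 vs X: payoffs [5, 2] → best response A (payoff 5)
  P1 vs Y: payoffs [4, 4] → best response A/B (payoff 4)
  P2 vs A: payoffs [0, 0] → best response X/Y (payoff 0)
  P2 vs B: payoffs [2, 1] → best response X (payoff 2)
Mutual best responses: (A,X), (A,Y) → Nash equilibria.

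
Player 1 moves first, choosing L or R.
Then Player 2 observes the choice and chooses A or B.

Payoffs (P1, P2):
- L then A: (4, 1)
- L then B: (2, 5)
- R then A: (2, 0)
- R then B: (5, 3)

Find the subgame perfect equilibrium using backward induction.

P1 plays R, P2 plays B after L and B after R; Payoff (5, 3)

Work:
Backward induction:
After L: P2 chooses B → P1 gets 2
After R: P2 chooses B → P1 gets 5
P1 chooses R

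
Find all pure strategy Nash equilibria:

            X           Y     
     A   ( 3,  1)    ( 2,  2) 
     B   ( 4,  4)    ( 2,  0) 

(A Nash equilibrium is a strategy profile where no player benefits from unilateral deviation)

Nash equilibrium: (A, Y), (B, X)

Work:
Best responses:
  P1 vs X: payoffs [3, 4] → best response B (payoff 4)
  P1 vs Y: payoffs [2, 2] → best response A/B (payoff 2)
  P2 vs A: payoffs [1, 2] → best response Y (payoff 2)
  P2 vs B: payoffs [4, 0] → best response X (payoff 4)
Mutual best responses: (A,Y), (B,X) → Nash equilibria.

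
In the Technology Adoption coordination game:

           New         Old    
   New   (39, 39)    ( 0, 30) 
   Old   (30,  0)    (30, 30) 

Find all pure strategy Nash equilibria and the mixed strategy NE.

Pure NE: (New, New) and (Old, Old); Mixed NE: p = 0.7692, q = 0.7692

Work:
Check pure NE:
(New, New): (39, 39) - no unilateral deviation beneficial
(Old, Old): (30, 30) - no unilateral deviation beneficial
Mixed NE: P1 plays New with p = 0.7692, P2 plays New with q = 0.7692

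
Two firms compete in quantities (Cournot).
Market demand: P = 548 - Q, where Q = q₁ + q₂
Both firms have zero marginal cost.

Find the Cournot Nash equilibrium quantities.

q₁* = q₂* = 182.67; P* = 182.67

Work:
Profit: π_i = P·q_i = (a - q_i - q_j)·q_i
FOC: ∂π_i/∂q_i = a - 2q_i - q_j = 0
Reaction function: q_i = (548 - q_j)/2
Symmetry: q* = 548/3 = 182.67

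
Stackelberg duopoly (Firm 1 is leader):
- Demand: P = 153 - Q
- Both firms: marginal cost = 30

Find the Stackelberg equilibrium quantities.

q₁* (leader) = 61.5, q₂* (follower) = 30.75

Work:
Follower's reaction: q₂ = (a - c - q₁)/2
Leader substitutes: π₁ = q₁·(a - q₁ - (a-c-q₁)/2 - c)
FOC: q₁* = (153 - 30)/2 = 61.50
Then: q₂* = (153 - 30 - 61.5)/2 = 30.75
Leader has first-mover advantage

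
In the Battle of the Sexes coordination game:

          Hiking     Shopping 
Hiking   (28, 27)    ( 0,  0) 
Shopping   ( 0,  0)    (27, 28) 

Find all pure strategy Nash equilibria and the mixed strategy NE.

Pure NE: (Hiking, Hiking) and (Shopping, Shopping); Mixed NE: p = 0.5091, q = 0.4909

Work:
Check pure NE:
(Hiking, Hiking): (28, 27) - no unilateral deviation beneficial
(Shopping, Shopping): (27, 28) - no unilateral deviation beneficial
Mixed NE: P1 plays Hiking with p = 0.5091, P2 plays Hiking with q = 0.4909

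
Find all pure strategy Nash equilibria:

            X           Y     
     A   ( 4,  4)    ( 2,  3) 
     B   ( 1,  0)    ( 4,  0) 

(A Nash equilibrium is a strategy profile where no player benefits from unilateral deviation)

Nash equilibrium: (A, X), (B, Y)

Work:
Best responses:
  P1 vs X: payoffs [4, 1] → best response A (payoff 4)
  P1 vs Y: payoffs [2, 4] → best response B (payoff 4)
  P2 vs A: payoffs [4, 3] → best response X (payoff 4)
  P2 vs B: payoffs [0, 0] → best response X/Y (payoff 0)
Mutual best responses: (A,X), (B,Y) → Nash equilibria.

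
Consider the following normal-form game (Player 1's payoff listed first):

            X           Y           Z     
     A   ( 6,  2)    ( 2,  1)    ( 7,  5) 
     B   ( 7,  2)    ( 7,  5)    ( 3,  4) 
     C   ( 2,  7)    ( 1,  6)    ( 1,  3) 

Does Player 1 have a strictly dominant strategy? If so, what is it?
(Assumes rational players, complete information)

No strictly dominant strategy exists for Player 1

Work:
A strategy strictly dominates another if it gives a strictly higher payoff against every opponent action. Compare each pair of P1's strategies column-by-column:
  A vs B: [6 vs 7, 2 vs 7, 7 vs 3] → A does not strictly dominate B (column X: 6 ≤ 7)
  A vs C: [6 vs 2, 2 vs 1, 7 vs 1] → A strictly dominates C
  B vs A: [7 vs 6, 7 vs 2, 3 vs 7] → B does not strictly dominate A (column Z: 3 ≤ 7)
  B vs C: [7 vs 2, 7 vs 1, 3 vs 1] → B strictly dominates C
  C vs A: [2 vs 6, 1 vs 2, 1 vs 7] → C does not strictly dominate A (column X: 2 ≤ 6)
  C vs B: [2 vs 7, 1 vs 7, 1 vs 3] → C does not strictly dominate B (column X: 2 ≤ 7)
No single strategy strictly dominates all others → no strictly dominant strategy.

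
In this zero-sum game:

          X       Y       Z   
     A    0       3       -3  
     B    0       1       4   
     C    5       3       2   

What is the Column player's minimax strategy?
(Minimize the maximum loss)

Column should play Y, value = 3

Work:
Column player minimizes Row's maximum payoff:
Column X: max payoff to Row = 5
Column Y: max payoff to Row = 3
Column Z: max payoff to Row = 4
Minimum is 3, achieved by column Y.
Minimax strategy: Y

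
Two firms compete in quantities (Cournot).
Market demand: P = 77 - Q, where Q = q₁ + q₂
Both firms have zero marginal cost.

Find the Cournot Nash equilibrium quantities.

q₁* = q₂* = 25.67; P* = 25.67

Work:
Profit: π_i = P·q_i = (a - q_i - q_j)·q_i
FOC: ∂π_i/∂q_i = a - 2q_i - q_j = 0
Reaction function: q_i = (77 - q_j)/2
Symmetry: q* = 77/3 = 25.67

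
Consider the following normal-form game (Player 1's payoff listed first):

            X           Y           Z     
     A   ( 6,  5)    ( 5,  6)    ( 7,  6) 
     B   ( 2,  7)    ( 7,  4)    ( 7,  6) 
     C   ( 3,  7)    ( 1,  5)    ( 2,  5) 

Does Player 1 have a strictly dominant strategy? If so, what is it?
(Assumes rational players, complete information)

No strictly dominant strategy exists for Player 1

Work:
A strategy strictly dominates another if it gives a strictly higher payoff against every opponent action. Compare each pair of P1's strategies column-by-column:
  A vs B: [6 vs 2, 5 vs 7, 7 vs 7] → A does not strictly dominate B (column Y: 5 ≤ 7)
  A vs C: [6 vs 3, 5 vs 1, 7 vs 2] → A strictly dominates C
  B vs A: [2 vs 6, 7 vs 5, 7 vs 7] → B does not strictly dominate A (column X: 2 ≤ 6)
  B vs C: [2 vs 3, 7 vs 1, 7 vs 2] → B does not strictly dominate C (column X: 2 ≤ 3)
  C vs A: [3 vs 6, 1 vs 5, 2 vs 7] → C does not strictly dominate A (column X: 3 ≤ 6)
  C vs B: [3 vs 2, 1 vs 7, 2 vs 7] → C does not strictly dominate B (column Y: 1 ≤ 7)
No single strategy strictly dominates all others → no strictly dominant strategy.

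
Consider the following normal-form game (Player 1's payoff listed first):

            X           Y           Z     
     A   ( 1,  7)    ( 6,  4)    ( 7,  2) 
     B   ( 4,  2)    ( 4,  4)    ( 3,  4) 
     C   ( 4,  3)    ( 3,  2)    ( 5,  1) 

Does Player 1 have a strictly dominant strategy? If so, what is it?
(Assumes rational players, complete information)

No strictly dominant strategy exists for Player 1

Work:
A strategy strictly dominates another if it gives a strictly higher payoff against every opponent action. Compare each pair of P1's strategies column-by-column:
  A vs B: [1 vs 4, 6 vs 4, 7 vs 3] → A does not strictly dominate B (column X: 1 ≤ 4)
  A vs C: [1 vs 4, 6 vs 3, 7 vs 5] → A does not strictly dominate C (column X: 1 ≤ 4)
  B vs A: [4 vs 1, 4 vs 6, 3 vs 7] → B does not strictly dominate A (column Y: 4 ≤ 6)
  B vs C: [4 vs 4, 4 vs 3, 3 vs 5] → B does not strictly dominate C (column X: 4 ≤ 4)
  C vs A: [4 vs 1, 3 vs 6, 5 vs 7] → C does not strictly dominate A (column Y: 3 ≤ 6)
  C vs B: [4 vs 4, 3 vs 4, 5 vs 3] → C does not strictly dominate B (column X: 4 ≤ 4)
No single strategy strictly dominates all others → no strictly dominant strategy.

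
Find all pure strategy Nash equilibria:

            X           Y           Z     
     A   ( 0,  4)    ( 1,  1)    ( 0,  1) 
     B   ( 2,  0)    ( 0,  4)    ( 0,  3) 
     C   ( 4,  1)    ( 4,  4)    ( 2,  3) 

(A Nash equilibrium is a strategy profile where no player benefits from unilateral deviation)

Nash equilibrium: (C, Y)

Work:
Best responses:
  P1 vs X: payoffs [0, 2, 4] → best response C (payoff 4)
  P1 vs Y: payoffs [1, 0, 4] → best response C (payoff 4)
  P1 vs Z: payoffs [0, 0, 2] → best response C (payoff 2)
  P2 vs A: payoffs [4, 1, 1] → best response X (payoff 4)
  P2 vs B: payoffs [0, 4, 3] → best response Y (payoff 4)
  P2 vs C: payoffs [1, 4, 3] → best response Y (payoff 4)
Mutual best responses: (C,Y) → Nash equilibria.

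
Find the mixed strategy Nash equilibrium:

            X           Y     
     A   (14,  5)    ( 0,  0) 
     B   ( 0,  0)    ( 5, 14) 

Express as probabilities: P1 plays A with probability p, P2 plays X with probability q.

p = 0.7368, q = 0.2632

Work:
Find probabilities that make opponent indifferent:
P2 chooses q to make P1 indifferent between A and B
P1 chooses p to make P2 indifferent between X and Y
Mixed NE: P1 plays (A: 0.7368, B: 0.2632), P2 plays (X: 0.2632, Y: 0.7368)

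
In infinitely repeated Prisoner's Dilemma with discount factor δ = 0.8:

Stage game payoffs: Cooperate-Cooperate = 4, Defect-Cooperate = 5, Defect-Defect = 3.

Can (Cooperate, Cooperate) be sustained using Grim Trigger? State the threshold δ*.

δ* = 0.5; since δ = 0.8 ≥ 0.5, cooperation can be sustained

Work:
For Grim Trigger:
Cooperate forever: 4/(1-δ)
Defect then punished: 5 + 3·δ/(1-δ)
Need: 4/(1-δ) ≥ 5 + 3·δ/(1-δ)
Solving: δ ≥ (T-R)/(T-P) = (5-4)/(5-3) = 0.5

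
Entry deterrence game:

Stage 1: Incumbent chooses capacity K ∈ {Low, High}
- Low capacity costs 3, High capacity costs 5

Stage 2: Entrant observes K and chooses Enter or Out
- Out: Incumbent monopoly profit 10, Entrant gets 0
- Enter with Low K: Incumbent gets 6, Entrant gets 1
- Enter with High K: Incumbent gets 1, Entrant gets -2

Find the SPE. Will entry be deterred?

SPE: (High, Enter|Low, Out|High); Entry deterred. Incumbent net profit = 5

Work:
After Low K: Entrant enters (1 > 0)
After High K: Entrant stays out (-2 < 0)
Incumbent: Low → 6−3=3, High → 10−5=5
Incumbent chooses High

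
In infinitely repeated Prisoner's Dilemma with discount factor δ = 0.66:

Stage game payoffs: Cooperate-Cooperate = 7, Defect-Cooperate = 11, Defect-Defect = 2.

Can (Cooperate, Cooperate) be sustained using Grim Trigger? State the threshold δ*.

δ* = 0.4444; since δ = 0.66 ≥ 0.4444, cooperation can be sustained

Work:
For Grim Trigger:
Cooperate forever: 7/(1-δ)
Defect then punished: 11 + 2·δ/(1-δ)
Need: 7/(1-δ) ≥ 11 + 2·δ/(1-δ)
Solving: δ ≥ (T-R)/(T-P) = (11-7)/(11-2) = 0.4444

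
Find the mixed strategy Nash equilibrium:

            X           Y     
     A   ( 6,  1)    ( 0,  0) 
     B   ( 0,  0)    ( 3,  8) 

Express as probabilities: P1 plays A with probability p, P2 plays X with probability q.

p = 0.8889, q = 0.3333

Work:
Find probabilities that make opponent indifferent:
P2 chooses q to make P1 indifferent between A and B
P1 chooses p to make P2 indifferent between X and Y
Mixed NE: P1 plays (A: 0.8889, B: 0.1111), P2 plays (X: 0.3333, Y: 0.6667)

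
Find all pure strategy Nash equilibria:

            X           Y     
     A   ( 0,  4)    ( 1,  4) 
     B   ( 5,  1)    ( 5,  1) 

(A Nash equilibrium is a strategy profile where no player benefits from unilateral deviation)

Nash equilibrium: (B, X), (B, Y)

Work:
Best responses:
  P1 vs X: payoffs [0, 5] → best response B (payoff 5)
  P1 vs Y: payoffs [1, 5] → best response B (payoff 5)
  P2 vs A: payoffs [4, 4] → best response X/Y (payoff 4)
  P2 vs B: payoffs [1, 1] → best response X/Y (payoff 1)
Mutual best responses: (B,X), (B,Y) → Nash equilibria.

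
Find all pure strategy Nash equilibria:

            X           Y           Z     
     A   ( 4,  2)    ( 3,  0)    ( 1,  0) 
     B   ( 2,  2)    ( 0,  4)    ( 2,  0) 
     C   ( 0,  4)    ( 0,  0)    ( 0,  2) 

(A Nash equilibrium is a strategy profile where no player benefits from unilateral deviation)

Nash equilibrium: (A, X)

Work:
Best responses:
  P1 vs X: payoffs [4, 2, 0] → best response A (payoff 4)
  P1 vs Y: payoffs [3, 0, 0] → best response A (payoff 3)
  P1 vs Z: payoffs [1, 2, 0] → best response B (payoff 2)
  P2 vs A: payoffs [2, 0, 0] → best response X (payoff 2)
  P2 vs B: payoffs [2, 4, 0] → best response Y (payoff 4)
  P2 vs C: payoffs [4, 0, 2] → best response X (payoff 4)
Mutual best responses: (A,X) → Nash equilibria.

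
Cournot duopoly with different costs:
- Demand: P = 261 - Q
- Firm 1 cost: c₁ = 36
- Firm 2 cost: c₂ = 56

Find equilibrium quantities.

q₁* = 81.67, q₂* = 61.67

Work:
Reaction: q₁ = (261 - 36 - q₂)/2
Reaction: q₂ = (261 - 56 - q₁)/2
Solve simultaneously:
q₁* = (261 - 2×36 + 56)/3 = 81.67
q₂* = (261 - 2×56 + 36)/3 = 61.67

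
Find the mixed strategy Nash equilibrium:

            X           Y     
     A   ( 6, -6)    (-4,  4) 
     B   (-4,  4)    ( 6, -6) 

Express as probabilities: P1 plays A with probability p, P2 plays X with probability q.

p = 0.5, q = 0.5

Work:
Find probabilities that make opponent indifferent:
P2 chooses q to make P1 indifferent between A and B
P1 chooses p to make P2 indifferent between X and Y
Mixed NE: P1 plays (A: 0.5, B: 0.5), P2 plays (X: 0.5, Y: 0.5)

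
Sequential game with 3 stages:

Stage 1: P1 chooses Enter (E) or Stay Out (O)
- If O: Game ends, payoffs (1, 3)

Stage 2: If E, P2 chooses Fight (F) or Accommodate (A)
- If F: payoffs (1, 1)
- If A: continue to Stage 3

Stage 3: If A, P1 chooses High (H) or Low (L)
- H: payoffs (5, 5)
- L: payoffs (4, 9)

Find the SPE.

SPE: (E, A, H); Outcome (5, 5)

Work:
Stage 3: P1 chooses H (5 vs 4)
Stage 2: P2: F->1, A->5 (anticipating H). Choose A
Stage 1: P1: O->1, E->5 (anticipating A, H). Choose E
SPE path: E -> A -> H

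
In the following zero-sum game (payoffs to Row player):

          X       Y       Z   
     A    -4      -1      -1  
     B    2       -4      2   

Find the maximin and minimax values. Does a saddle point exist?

Maximin = -4, Minimax = -1, Saddle: False

Work:
Row minimums: [-4, -4] → maximin = -4
Column maximums: [2, -1, 2] → minimax = -1
No saddle point (maximin ≠ minimax). Mixed strategy needed.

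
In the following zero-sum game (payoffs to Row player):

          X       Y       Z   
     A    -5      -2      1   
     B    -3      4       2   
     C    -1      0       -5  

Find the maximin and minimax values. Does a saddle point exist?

Maximin = -3, Minimax = -1, Saddle: False

Work:
Row minimums: [-5, -3, -5] → maximin = -3
Column maximums: [-1, 4, 2] → minimax = -1
No saddle point (maximin ≠ minimax). Mixed strategy needed.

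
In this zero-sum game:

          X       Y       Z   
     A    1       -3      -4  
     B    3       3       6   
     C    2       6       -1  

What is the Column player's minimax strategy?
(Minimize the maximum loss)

Column should play X, value = 3

Work:
Column player minimizes Row's maximum payoff:
Column X: max payoff to Row = 3
Column Y: max payoff to Row = 6
Column Z: max payoff to Row = 6
Minimum is 3, achieved by column X.
Minimax strategy: X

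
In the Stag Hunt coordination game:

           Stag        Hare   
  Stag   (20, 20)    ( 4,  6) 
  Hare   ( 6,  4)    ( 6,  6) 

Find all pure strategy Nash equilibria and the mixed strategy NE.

Pure NE: (Stag, Stag) and (Hare, Hare); Mixed NE: p = 0.125, q = 0.125

Work:
Check pure NE:
(Stag, Stag): (20, 20) - no unilateral deviation beneficial
(Hare, Hare): (6, 6) - no unilateral deviation beneficial
Mixed NE: P1 plays Stag with p = 0.125, P2 plays Stag with q = 0.125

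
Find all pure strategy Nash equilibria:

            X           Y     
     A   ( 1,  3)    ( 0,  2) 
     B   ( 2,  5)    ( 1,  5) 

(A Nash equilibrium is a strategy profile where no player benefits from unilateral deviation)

Nash equilibrium: (B, X), (B, Y)

Work:
Best responses:
  P1 vs X: payoffs [1, 2] → best response B (payoff 2)
  P1 vs Y: payoffs [0, 1] → best response B (payoff 1)
  P2 vs A: payoffs [3, 2] → best response X (payoff 3)
  P2 vs B: payoffs [5, 5] → best response X/Y (payoff 5)
Mutual best responses: (B,X), (B,Y) → Nash equilibria.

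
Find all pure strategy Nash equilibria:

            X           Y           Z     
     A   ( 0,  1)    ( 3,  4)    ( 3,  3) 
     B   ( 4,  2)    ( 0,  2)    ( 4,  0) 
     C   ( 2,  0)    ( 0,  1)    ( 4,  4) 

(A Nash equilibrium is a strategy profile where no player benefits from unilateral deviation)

Nash equilibrium: (A, Y), (B, X), (C, Z)

Work:
Best responses:
  P1 vs X: payoffs [0, 4, 2] → best response B (payoff 4)
  P1 vs Y: payoffs [3, 0, 0] → best response A (payoff 3)
  P1 vs Z: payoffs [3, 4, 4] → best response B/C (payoff 4)
  P2 vs A: payoffs [1, 4, 3] → best response Y (payoff 4)
  P2 vs B: payoffs [2, 2, 0] → best response X/Y (payoff 2)
  P2 vs C: payoffs [0, 1, 4] → best response Z (payoff 4)
Mutual best responses: (A,Y), (B,X), (C,Z) → Nash equilibria.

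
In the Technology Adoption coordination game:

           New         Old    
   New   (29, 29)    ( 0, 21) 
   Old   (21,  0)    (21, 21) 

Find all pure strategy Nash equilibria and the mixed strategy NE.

Pure NE: (New, New) and (Old, Old); Mixed NE: p = 0.7241, q = 0.7241

Work:
Check pure NE:
(New, New): (29, 29) - no unilateral deviation beneficial
(Old, Old): (21, 21) - no unilateral deviation beneficial
Mixed NE: P1 plays New with p = 0.7241, P2 plays New with q = 0.7241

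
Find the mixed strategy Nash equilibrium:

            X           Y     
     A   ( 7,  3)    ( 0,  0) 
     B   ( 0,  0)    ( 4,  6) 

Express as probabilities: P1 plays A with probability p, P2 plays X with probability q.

p = 0.6667, q = 0.3636

Work:
Find probabilities that make opponent indifferent:
P2 chooses q to make P1 indifferent between A and B
P1 chooses p to make P2 indifferent between X and Y
Mixed NE: P1 plays (A: 0.6667, B: 0.3333), P2 plays (X: 0.3636, Y: 0.6364)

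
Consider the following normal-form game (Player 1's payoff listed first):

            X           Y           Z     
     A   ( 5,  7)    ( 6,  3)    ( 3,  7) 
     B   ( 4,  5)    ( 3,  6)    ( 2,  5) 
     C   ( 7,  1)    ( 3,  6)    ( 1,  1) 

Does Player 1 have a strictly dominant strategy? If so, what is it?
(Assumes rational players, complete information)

No strictly dominant strategy exists for Player 1

Work:
A strategy strictly dominates another if it gives a strictly higher payoff against every opponent action. Compare each pair of P1's strategies column-by-column:
  A vs B: [5 vs 4, 6 vs 3, 3 vs 2] → A strictly dominates B
  A vs C: [5 vs 7, 6 vs 3, 3 vs 1] → A does not strictly dominate C (column X: 5 ≤ 7)
  B vs A: [4 vs 5, 3 vs 6, 2 vs 3] → B does not strictly dominate A (column X: 4 ≤ 5)
  B vs C: [4 vs 7, 3 vs 3, 2 vs 1] → B does not strictly dominate C (column X: 4 ≤ 7)
  C vs A: [7 vs 5, 3 vs 6, 1 vs 3] → C does not strictly dominate A (column Y: 3 ≤ 6)
  C vs B: [7 vs 4, 3 vs 3, 1 vs 2] → C does not strictly dominate B (column Y: 3 ≤ 3)
No single strategy strictly dominates all others → no strictly dominant strategy.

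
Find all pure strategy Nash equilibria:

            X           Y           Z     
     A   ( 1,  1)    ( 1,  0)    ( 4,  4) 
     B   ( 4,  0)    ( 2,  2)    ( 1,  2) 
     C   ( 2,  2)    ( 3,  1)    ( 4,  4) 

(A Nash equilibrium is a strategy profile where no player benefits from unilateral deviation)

Nash equilibrium: (A, Z), (C, Z)

Work:
Best responses:
  P1 vs X: payoffs [1, 4, 2] → best response B (payoff 4)
  P1 vs Y: payoffs [1, 2, 3] → best response C (payoff 3)
  P1 vs Z: payoffs [4, 1, 4] → best response A/C (payoff 4)
  P2 vs A: payoffs [1, 0, 4] → best response Z (payoff 4)
  P2 vs B: payoffs [0, 2, 2] → best response Y/Z (payoff 2)
  P2 vs C: payoffs [2, 1, 4] → best response Z (payoff 4)
Mutual best responses: (A,Z), (C,Z) → Nash equilibria.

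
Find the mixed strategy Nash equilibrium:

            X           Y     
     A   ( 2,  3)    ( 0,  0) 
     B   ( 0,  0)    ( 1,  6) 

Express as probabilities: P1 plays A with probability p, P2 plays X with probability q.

p = 0.6667, q = 0.3333

Work:
Find probabilities that make opponent indifferent:
P2 chooses q to make P1 indifferent between A and B
P1 chooses p to make P2 indifferent between X and Y
Mixed NE: P1 plays (A: 0.6667, B: 0.3333), P2 plays (X: 0.3333, Y: 0.6667)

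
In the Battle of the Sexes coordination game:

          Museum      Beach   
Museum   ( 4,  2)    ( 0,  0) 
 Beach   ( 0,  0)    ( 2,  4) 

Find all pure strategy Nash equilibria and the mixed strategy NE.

Pure NE: (Museum, Museum) and (Beach, Beach); Mixed NE: p = 0.6667, q = 0.3333

Work:
Check pure NE:
(Museum, Museum): (4, 2) - no unilateral deviation beneficial
(Beach, Beach): (2, 4) - no unilateral deviation beneficial
Mixed NE: P1 plays Museum with p = 0.6667, P2 plays Museum with q = 0.3333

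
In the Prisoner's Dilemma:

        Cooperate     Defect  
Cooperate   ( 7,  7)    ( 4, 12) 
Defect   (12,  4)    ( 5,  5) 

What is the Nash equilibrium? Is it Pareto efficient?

(Defect, Defect) is NE; not Pareto efficient

Work:
Defect dominates Cooperate for both players:
If P2 cooperates: Defect (12) > Cooperate (7)
If P2 defects: Defect (5) > Cooperate (4)
NE: (Defect, Defect) with payoff (5, 5)
But (Cooperate, Cooperate) = (7, 7) Pareto dominates (5, 5)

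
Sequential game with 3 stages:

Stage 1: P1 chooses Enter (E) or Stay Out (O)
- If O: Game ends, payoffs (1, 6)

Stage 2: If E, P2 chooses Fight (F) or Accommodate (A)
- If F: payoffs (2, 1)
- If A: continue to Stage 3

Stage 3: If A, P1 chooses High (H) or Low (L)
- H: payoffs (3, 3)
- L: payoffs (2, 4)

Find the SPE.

SPE: (E, A, H); Outcome (3, 3)

Work:
Stage 3: P1 chooses H (3 vs 2)
Stage 2: P2: F->1, A->3 (anticipating H). Choose A
Stage 1: P1: O->1, E->3 (anticipating A, H). Choose E
SPE path: E -> A -> H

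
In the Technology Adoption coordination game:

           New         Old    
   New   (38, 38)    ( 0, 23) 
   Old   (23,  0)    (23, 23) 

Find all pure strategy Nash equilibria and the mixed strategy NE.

Pure NE: (New, New) and (Old, Old); Mixed NE: p = 0.6053, q = 0.6053

Work:
Check pure NE:
(New, New): (38, 38) - no unilateral deviation beneficial
(Old, Old): (23, 23) - no unilateral deviation beneficial
Mixed NE: P1 plays New with p = 0.6053, P2 plays New with q = 0.6053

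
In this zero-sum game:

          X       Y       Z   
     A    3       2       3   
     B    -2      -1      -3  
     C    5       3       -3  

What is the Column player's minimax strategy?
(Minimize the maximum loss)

Column should play Y or Z (all achieve the minimum), value = 3

Work:
Column player minimizes Row's maximum payoff:
Column X: max payoff to Row = 5
Column Y: max payoff to Row = 3
Column Z: max payoff to Row = 3
Minimum is 3, achieved by columns Y, Z (tied).
Each of Y or Z is a minimax strategy.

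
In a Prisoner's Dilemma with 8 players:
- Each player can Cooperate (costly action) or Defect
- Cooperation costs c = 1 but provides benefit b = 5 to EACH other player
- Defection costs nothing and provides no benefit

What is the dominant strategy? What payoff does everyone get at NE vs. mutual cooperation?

Dominant: Defect; NE payoff = 0; Coop payoff = 34

Work:
Defect dominates (saves cost c = 1, benefit to others is external)
NE: All defect → everyone gets 0
If all cooperate: each receives (7)×5 - 1 = 34
Social dilemma: 34 > 0 but NE gives 0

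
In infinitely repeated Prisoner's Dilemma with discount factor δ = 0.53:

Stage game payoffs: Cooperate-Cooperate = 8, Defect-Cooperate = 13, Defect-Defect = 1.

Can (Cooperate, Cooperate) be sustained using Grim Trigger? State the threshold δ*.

δ* = 0.4167; since δ = 0.53 ≥ 0.4167, cooperation can be sustained

Work:
For Grim Trigger:
Cooperate forever: 8/(1-δ)
Defect then punished: 13 + 1·δ/(1-δ)
Need: 8/(1-δ) ≥ 13 + 1·δ/(1-δ)
Solving: δ ≥ (T-R)/(T-P) = (13-8)/(13-1) = 0.4167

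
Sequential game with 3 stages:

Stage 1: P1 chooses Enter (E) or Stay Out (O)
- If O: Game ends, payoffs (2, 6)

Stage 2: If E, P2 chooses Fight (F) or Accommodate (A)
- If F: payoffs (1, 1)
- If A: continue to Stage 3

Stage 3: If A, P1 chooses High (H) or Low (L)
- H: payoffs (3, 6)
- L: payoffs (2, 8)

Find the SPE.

SPE: (E, A, H); Outcome (3, 6)

Work:
Stage 3: P1 chooses H (3 vs 2)
Stage 2: P2: F->1, A->6 (anticipating H). Choose A
Stage 1: P1: O->2, E->3 (anticipating A, H). Choose E
SPE path: E -> A -> H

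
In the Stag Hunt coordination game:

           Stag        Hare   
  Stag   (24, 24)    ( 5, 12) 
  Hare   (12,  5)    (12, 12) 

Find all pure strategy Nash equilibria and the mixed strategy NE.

Pure NE: (Stag, Stag) and (Hare, Hare); Mixed NE: p = 0.3684, q = 0.3684

Work:
Check pure NE:
(Stag, Stag): (24, 24) - no unilateral deviation beneficial
(Hare, Hare): (12, 12) - no unilateral deviation beneficial
Mixed NE: P1 plays Stag with p = 0.3684, P2 plays Stag with q = 0.3684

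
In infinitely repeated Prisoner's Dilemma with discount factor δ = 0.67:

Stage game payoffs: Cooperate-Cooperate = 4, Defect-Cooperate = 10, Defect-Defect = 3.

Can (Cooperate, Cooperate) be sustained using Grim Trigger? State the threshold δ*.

δ* = 0.8571; since δ = 0.67 < 0.8571, cooperation cannot be sustained

Work:
For Grim Trigger:
Cooperate forever: 4/(1-δ)
Defect then punished: 10 + 3·δ/(1-δ)
Need: 4/(1-δ) ≥ 10 + 3·δ/(1-δ)
Solving: δ ≥ (T-R)/(T-P) = (10-4)/(10-3) = 0.8571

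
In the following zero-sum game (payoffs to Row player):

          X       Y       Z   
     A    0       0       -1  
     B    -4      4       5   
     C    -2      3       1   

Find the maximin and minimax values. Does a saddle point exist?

Maximin = -1, Minimax = 0, Saddle: False

Work:
Row minimums: [-1, -4, -2] → maximin = -1
Column maximums: [0, 4, 5] → minimax = 0
No saddle point (maximin ≠ minimax). Mixed strategy needed.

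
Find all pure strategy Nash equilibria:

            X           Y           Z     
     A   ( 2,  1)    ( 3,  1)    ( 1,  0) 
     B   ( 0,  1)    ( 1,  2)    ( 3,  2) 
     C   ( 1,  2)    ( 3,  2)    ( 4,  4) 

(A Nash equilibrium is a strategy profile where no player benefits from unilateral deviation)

Nash equilibrium: (A, X), (A, Y), (C, Z)

Work:
Best responses:
  P1 vs X: payoffs [2, 0, 1] → best response A (payoff 2)
  P1 vs Y: payoffs [3, 1, 3] → best response A/C (payoff 3)
  P1 vs Z: payoffs [1, 3, 4] → best response C (payoff 4)
  P2 vs A: payoffs [1, 1, 0] → best response X/Y (payoff 1)
  P2 vs B: payoffs [1, 2, 2] → best response Y/Z (payoff 2)
  P2 vs C: payoffs [2, 2, 4] → best response Z (payoff 4)
Mutual best responses: (A,X), (A,Y), (C,Z) → Nash equilibria.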